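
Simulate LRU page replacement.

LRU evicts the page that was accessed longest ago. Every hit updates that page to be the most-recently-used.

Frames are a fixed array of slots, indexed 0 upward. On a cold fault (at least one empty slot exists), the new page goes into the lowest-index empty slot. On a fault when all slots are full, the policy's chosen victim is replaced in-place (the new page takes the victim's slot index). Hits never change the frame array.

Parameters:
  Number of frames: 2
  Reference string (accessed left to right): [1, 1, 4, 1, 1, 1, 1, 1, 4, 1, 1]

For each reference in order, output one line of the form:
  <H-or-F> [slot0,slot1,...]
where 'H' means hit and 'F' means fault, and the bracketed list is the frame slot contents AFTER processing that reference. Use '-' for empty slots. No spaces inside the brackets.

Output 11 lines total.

F [1,-]
H [1,-]
F [1,4]
H [1,4]
H [1,4]
H [1,4]
H [1,4]
H [1,4]
H [1,4]
H [1,4]
H [1,4]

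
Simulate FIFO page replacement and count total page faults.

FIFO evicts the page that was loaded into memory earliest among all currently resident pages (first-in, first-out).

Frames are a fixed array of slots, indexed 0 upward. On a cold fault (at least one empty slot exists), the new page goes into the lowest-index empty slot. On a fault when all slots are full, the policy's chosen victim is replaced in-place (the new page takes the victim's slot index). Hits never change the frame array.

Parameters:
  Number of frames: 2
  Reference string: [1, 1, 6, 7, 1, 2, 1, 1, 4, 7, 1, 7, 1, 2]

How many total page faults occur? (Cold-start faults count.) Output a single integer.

Answer: 9

Derivation:
Step 0: ref 1 → FAULT, frames=[1,-]
Step 1: ref 1 → HIT, frames=[1,-]
Step 2: ref 6 → FAULT, frames=[1,6]
Step 3: ref 7 → FAULT (evict 1), frames=[7,6]
Step 4: ref 1 → FAULT (evict 6), frames=[7,1]
Step 5: ref 2 → FAULT (evict 7), frames=[2,1]
Step 6: ref 1 → HIT, frames=[2,1]
Step 7: ref 1 → HIT, frames=[2,1]
Step 8: ref 4 → FAULT (evict 1), frames=[2,4]
Step 9: ref 7 → FAULT (evict 2), frames=[7,4]
Step 10: ref 1 → FAULT (evict 4), frames=[7,1]
Step 11: ref 7 → HIT, frames=[7,1]
Step 12: ref 1 → HIT, frames=[7,1]
Step 13: ref 2 → FAULT (evict 7), frames=[2,1]
Total faults: 9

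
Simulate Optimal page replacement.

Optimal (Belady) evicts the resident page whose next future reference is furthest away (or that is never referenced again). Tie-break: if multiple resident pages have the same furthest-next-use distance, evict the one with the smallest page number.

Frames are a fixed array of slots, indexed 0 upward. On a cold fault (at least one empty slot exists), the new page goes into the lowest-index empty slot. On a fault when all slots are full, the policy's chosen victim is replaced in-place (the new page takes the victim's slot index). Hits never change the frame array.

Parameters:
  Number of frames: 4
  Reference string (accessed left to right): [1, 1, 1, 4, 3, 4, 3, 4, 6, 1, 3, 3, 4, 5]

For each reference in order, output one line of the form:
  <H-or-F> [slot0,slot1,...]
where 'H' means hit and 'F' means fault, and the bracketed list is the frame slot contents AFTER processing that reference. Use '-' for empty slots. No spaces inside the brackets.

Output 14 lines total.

F [1,-,-,-]
H [1,-,-,-]
H [1,-,-,-]
F [1,4,-,-]
F [1,4,3,-]
H [1,4,3,-]
H [1,4,3,-]
H [1,4,3,-]
F [1,4,3,6]
H [1,4,3,6]
H [1,4,3,6]
H [1,4,3,6]
H [1,4,3,6]
F [5,4,3,6]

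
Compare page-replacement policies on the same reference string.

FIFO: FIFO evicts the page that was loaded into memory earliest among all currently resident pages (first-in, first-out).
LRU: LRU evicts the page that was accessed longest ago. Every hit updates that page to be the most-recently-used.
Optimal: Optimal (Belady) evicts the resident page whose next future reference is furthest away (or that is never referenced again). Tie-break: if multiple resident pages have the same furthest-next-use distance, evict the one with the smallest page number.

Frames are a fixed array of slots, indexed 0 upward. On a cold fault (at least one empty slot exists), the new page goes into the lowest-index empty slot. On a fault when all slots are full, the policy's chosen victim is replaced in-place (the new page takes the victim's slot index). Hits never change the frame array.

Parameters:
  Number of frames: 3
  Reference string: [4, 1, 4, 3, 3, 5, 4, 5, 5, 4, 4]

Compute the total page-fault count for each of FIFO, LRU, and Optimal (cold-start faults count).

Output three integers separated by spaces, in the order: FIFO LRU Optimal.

--- FIFO ---
  step 0: ref 4 -> FAULT, frames=[4,-,-] (faults so far: 1)
  step 1: ref 1 -> FAULT, frames=[4,1,-] (faults so far: 2)
  step 2: ref 4 -> HIT, frames=[4,1,-] (faults so far: 2)
  step 3: ref 3 -> FAULT, frames=[4,1,3] (faults so far: 3)
  step 4: ref 3 -> HIT, frames=[4,1,3] (faults so far: 3)
  step 5: ref 5 -> FAULT, evict 4, frames=[5,1,3] (faults so far: 4)
  step 6: ref 4 -> FAULT, evict 1, frames=[5,4,3] (faults so far: 5)
  step 7: ref 5 -> HIT, frames=[5,4,3] (faults so far: 5)
  step 8: ref 5 -> HIT, frames=[5,4,3] (faults so far: 5)
  step 9: ref 4 -> HIT, frames=[5,4,3] (faults so far: 5)
  step 10: ref 4 -> HIT, frames=[5,4,3] (faults so far: 5)
  FIFO total faults: 5
--- LRU ---
  step 0: ref 4 -> FAULT, frames=[4,-,-] (faults so far: 1)
  step 1: ref 1 -> FAULT, frames=[4,1,-] (faults so far: 2)
  step 2: ref 4 -> HIT, frames=[4,1,-] (faults so far: 2)
  step 3: ref 3 -> FAULT, frames=[4,1,3] (faults so far: 3)
  step 4: ref 3 -> HIT, frames=[4,1,3] (faults so far: 3)
  step 5: ref 5 -> FAULT, evict 1, frames=[4,5,3] (faults so far: 4)
  step 6: ref 4 -> HIT, frames=[4,5,3] (faults so far: 4)
  step 7: ref 5 -> HIT, frames=[4,5,3] (faults so far: 4)
  step 8: ref 5 -> HIT, frames=[4,5,3] (faults so far: 4)
  step 9: ref 4 -> HIT, frames=[4,5,3] (faults so far: 4)
  step 10: ref 4 -> HIT, frames=[4,5,3] (faults so far: 4)
  LRU total faults: 4
--- Optimal ---
  step 0: ref 4 -> FAULT, frames=[4,-,-] (faults so far: 1)
  step 1: ref 1 -> FAULT, frames=[4,1,-] (faults so far: 2)
  step 2: ref 4 -> HIT, frames=[4,1,-] (faults so far: 2)
  step 3: ref 3 -> FAULT, frames=[4,1,3] (faults so far: 3)
  step 4: ref 3 -> HIT, frames=[4,1,3] (faults so far: 3)
  step 5: ref 5 -> FAULT, evict 1, frames=[4,5,3] (faults so far: 4)
  step 6: ref 4 -> HIT, frames=[4,5,3] (faults so far: 4)
  step 7: ref 5 -> HIT, frames=[4,5,3] (faults so far: 4)
  step 8: ref 5 -> HIT, frames=[4,5,3] (faults so far: 4)
  step 9: ref 4 -> HIT, frames=[4,5,3] (faults so far: 4)
  step 10: ref 4 -> HIT, frames=[4,5,3] (faults so far: 4)
  Optimal total faults: 4

Answer: 5 4 4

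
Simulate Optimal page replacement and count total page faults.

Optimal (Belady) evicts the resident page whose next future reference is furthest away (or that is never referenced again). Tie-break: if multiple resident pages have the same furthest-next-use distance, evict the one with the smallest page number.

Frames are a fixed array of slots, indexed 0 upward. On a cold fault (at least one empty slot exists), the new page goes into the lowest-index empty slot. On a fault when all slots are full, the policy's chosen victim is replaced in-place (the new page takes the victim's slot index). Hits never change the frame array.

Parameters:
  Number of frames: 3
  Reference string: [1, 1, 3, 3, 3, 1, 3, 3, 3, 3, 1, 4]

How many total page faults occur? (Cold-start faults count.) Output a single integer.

Answer: 3

Derivation:
Step 0: ref 1 → FAULT, frames=[1,-,-]
Step 1: ref 1 → HIT, frames=[1,-,-]
Step 2: ref 3 → FAULT, frames=[1,3,-]
Step 3: ref 3 → HIT, frames=[1,3,-]
Step 4: ref 3 → HIT, frames=[1,3,-]
Step 5: ref 1 → HIT, frames=[1,3,-]
Step 6: ref 3 → HIT, frames=[1,3,-]
Step 7: ref 3 → HIT, frames=[1,3,-]
Step 8: ref 3 → HIT, frames=[1,3,-]
Step 9: ref 3 → HIT, frames=[1,3,-]
Step 10: ref 1 → HIT, frames=[1,3,-]
Step 11: ref 4 → FAULT, frames=[1,3,4]
Total faults: 3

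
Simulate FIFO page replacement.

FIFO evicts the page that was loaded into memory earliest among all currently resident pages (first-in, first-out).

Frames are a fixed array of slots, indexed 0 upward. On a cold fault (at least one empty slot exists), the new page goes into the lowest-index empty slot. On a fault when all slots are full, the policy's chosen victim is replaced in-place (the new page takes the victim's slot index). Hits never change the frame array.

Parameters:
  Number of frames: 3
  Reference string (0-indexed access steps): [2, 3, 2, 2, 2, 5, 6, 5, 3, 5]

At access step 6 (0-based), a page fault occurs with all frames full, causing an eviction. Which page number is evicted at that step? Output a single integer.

Step 0: ref 2 -> FAULT, frames=[2,-,-]
Step 1: ref 3 -> FAULT, frames=[2,3,-]
Step 2: ref 2 -> HIT, frames=[2,3,-]
Step 3: ref 2 -> HIT, frames=[2,3,-]
Step 4: ref 2 -> HIT, frames=[2,3,-]
Step 5: ref 5 -> FAULT, frames=[2,3,5]
Step 6: ref 6 -> FAULT, evict 2, frames=[6,3,5]
At step 6: evicted page 2

Answer: 2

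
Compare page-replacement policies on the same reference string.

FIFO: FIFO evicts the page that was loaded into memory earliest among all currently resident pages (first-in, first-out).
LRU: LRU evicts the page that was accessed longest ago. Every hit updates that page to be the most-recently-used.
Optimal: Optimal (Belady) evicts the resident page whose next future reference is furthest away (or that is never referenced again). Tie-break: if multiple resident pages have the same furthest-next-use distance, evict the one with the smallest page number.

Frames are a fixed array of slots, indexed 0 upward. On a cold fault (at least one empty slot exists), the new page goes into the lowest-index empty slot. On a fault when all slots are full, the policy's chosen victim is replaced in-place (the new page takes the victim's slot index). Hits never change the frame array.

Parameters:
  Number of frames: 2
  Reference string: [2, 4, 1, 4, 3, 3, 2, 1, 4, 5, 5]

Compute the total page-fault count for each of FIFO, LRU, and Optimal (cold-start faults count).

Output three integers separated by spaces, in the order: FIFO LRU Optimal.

--- FIFO ---
  step 0: ref 2 -> FAULT, frames=[2,-] (faults so far: 1)
  step 1: ref 4 -> FAULT, frames=[2,4] (faults so far: 2)
  step 2: ref 1 -> FAULT, evict 2, frames=[1,4] (faults so far: 3)
  step 3: ref 4 -> HIT, frames=[1,4] (faults so far: 3)
  step 4: ref 3 -> FAULT, evict 4, frames=[1,3] (faults so far: 4)
  step 5: ref 3 -> HIT, frames=[1,3] (faults so far: 4)
  step 6: ref 2 -> FAULT, evict 1, frames=[2,3] (faults so far: 5)
  step 7: ref 1 -> FAULT, evict 3, frames=[2,1] (faults so far: 6)
  step 8: ref 4 -> FAULT, evict 2, frames=[4,1] (faults so far: 7)
  step 9: ref 5 -> FAULT, evict 1, frames=[4,5] (faults so far: 8)
  step 10: ref 5 -> HIT, frames=[4,5] (faults so far: 8)
  FIFO total faults: 8
--- LRU ---
  step 0: ref 2 -> FAULT, frames=[2,-] (faults so far: 1)
  step 1: ref 4 -> FAULT, frames=[2,4] (faults so far: 2)
  step 2: ref 1 -> FAULT, evict 2, frames=[1,4] (faults so far: 3)
  step 3: ref 4 -> HIT, frames=[1,4] (faults so far: 3)
  step 4: ref 3 -> FAULT, evict 1, frames=[3,4] (faults so far: 4)
  step 5: ref 3 -> HIT, frames=[3,4] (faults so far: 4)
  step 6: ref 2 -> FAULT, evict 4, frames=[3,2] (faults so far: 5)
  step 7: ref 1 -> FAULT, evict 3, frames=[1,2] (faults so far: 6)
  step 8: ref 4 -> FAULT, evict 2, frames=[1,4] (faults so far: 7)
  step 9: ref 5 -> FAULT, evict 1, frames=[5,4] (faults so far: 8)
  step 10: ref 5 -> HIT, frames=[5,4] (faults so far: 8)
  LRU total faults: 8
--- Optimal ---
  step 0: ref 2 -> FAULT, frames=[2,-] (faults so far: 1)
  step 1: ref 4 -> FAULT, frames=[2,4] (faults so far: 2)
  step 2: ref 1 -> FAULT, evict 2, frames=[1,4] (faults so far: 3)
  step 3: ref 4 -> HIT, frames=[1,4] (faults so far: 3)
  step 4: ref 3 -> FAULT, evict 4, frames=[1,3] (faults so far: 4)
  step 5: ref 3 -> HIT, frames=[1,3] (faults so far: 4)
  step 6: ref 2 -> FAULT, evict 3, frames=[1,2] (faults so far: 5)
  step 7: ref 1 -> HIT, frames=[1,2] (faults so far: 5)
  step 8: ref 4 -> FAULT, evict 1, frames=[4,2] (faults so far: 6)
  step 9: ref 5 -> FAULT, evict 2, frames=[4,5] (faults so far: 7)
  step 10: ref 5 -> HIT, frames=[4,5] (faults so far: 7)
  Optimal total faults: 7

Answer: 8 8 7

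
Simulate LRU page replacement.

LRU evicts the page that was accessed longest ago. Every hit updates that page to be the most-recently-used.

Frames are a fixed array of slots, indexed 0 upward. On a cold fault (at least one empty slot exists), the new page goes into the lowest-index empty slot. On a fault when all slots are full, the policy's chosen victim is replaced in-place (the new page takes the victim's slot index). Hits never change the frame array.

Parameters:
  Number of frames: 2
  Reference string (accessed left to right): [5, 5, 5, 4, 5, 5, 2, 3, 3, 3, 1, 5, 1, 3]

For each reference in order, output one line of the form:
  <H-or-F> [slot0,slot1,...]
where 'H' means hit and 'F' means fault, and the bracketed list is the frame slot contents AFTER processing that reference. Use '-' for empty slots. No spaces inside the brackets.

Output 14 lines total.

F [5,-]
H [5,-]
H [5,-]
F [5,4]
H [5,4]
H [5,4]
F [5,2]
F [3,2]
H [3,2]
H [3,2]
F [3,1]
F [5,1]
H [5,1]
F [3,1]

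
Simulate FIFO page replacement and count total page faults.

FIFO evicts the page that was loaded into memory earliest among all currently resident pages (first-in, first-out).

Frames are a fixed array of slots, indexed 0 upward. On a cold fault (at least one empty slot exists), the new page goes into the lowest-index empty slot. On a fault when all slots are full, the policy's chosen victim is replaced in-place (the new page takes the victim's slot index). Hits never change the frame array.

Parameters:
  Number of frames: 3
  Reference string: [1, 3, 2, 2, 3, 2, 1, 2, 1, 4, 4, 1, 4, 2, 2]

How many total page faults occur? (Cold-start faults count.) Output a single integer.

Step 0: ref 1 → FAULT, frames=[1,-,-]
Step 1: ref 3 → FAULT, frames=[1,3,-]
Step 2: ref 2 → FAULT, frames=[1,3,2]
Step 3: ref 2 → HIT, frames=[1,3,2]
Step 4: ref 3 → HIT, frames=[1,3,2]
Step 5: ref 2 → HIT, frames=[1,3,2]
Step 6: ref 1 → HIT, frames=[1,3,2]
Step 7: ref 2 → HIT, frames=[1,3,2]
Step 8: ref 1 → HIT, frames=[1,3,2]
Step 9: ref 4 → FAULT (evict 1), frames=[4,3,2]
Step 10: ref 4 → HIT, frames=[4,3,2]
Step 11: ref 1 → FAULT (evict 3), frames=[4,1,2]
Step 12: ref 4 → HIT, frames=[4,1,2]
Step 13: ref 2 → HIT, frames=[4,1,2]
Step 14: ref 2 → HIT, frames=[4,1,2]
Total faults: 5

Answer: 5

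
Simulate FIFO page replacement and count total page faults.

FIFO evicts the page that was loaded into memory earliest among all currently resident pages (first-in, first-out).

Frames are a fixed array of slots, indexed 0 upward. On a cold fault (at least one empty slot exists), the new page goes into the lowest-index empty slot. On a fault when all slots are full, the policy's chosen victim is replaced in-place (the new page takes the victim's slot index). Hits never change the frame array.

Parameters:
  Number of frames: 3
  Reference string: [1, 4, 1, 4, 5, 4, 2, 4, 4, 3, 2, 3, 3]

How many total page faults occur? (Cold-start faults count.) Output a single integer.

Step 0: ref 1 → FAULT, frames=[1,-,-]
Step 1: ref 4 → FAULT, frames=[1,4,-]
Step 2: ref 1 → HIT, frames=[1,4,-]
Step 3: ref 4 → HIT, frames=[1,4,-]
Step 4: ref 5 → FAULT, frames=[1,4,5]
Step 5: ref 4 → HIT, frames=[1,4,5]
Step 6: ref 2 → FAULT (evict 1), frames=[2,4,5]
Step 7: ref 4 → HIT, frames=[2,4,5]
Step 8: ref 4 → HIT, frames=[2,4,5]
Step 9: ref 3 → FAULT (evict 4), frames=[2,3,5]
Step 10: ref 2 → HIT, frames=[2,3,5]
Step 11: ref 3 → HIT, frames=[2,3,5]
Step 12: ref 3 → HIT, frames=[2,3,5]
Total faults: 5

Answer: 5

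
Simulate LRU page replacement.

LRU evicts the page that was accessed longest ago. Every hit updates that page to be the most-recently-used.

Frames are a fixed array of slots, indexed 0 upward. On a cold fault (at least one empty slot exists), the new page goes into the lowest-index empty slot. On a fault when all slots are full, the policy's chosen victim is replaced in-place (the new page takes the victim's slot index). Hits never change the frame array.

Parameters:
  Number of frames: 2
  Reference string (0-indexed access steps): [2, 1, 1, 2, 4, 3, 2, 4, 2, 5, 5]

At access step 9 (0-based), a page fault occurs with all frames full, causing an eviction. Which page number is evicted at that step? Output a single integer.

Answer: 4

Derivation:
Step 0: ref 2 -> FAULT, frames=[2,-]
Step 1: ref 1 -> FAULT, frames=[2,1]
Step 2: ref 1 -> HIT, frames=[2,1]
Step 3: ref 2 -> HIT, frames=[2,1]
Step 4: ref 4 -> FAULT, evict 1, frames=[2,4]
Step 5: ref 3 -> FAULT, evict 2, frames=[3,4]
Step 6: ref 2 -> FAULT, evict 4, frames=[3,2]
Step 7: ref 4 -> FAULT, evict 3, frames=[4,2]
Step 8: ref 2 -> HIT, frames=[4,2]
Step 9: ref 5 -> FAULT, evict 4, frames=[5,2]
At step 9: evicted page 4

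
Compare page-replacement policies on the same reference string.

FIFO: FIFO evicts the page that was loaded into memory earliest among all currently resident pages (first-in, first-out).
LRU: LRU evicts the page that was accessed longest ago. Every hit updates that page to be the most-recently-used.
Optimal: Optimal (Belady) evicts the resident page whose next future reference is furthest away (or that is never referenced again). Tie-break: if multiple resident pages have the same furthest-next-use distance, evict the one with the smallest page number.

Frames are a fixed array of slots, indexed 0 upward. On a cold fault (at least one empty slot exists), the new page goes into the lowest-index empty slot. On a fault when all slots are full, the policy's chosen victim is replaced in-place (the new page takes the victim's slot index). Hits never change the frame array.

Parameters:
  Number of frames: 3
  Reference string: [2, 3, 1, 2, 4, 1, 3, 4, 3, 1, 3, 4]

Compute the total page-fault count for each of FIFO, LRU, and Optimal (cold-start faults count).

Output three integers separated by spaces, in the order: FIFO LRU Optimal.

--- FIFO ---
  step 0: ref 2 -> FAULT, frames=[2,-,-] (faults so far: 1)
  step 1: ref 3 -> FAULT, frames=[2,3,-] (faults so far: 2)
  step 2: ref 1 -> FAULT, frames=[2,3,1] (faults so far: 3)
  step 3: ref 2 -> HIT, frames=[2,3,1] (faults so far: 3)
  step 4: ref 4 -> FAULT, evict 2, frames=[4,3,1] (faults so far: 4)
  step 5: ref 1 -> HIT, frames=[4,3,1] (faults so far: 4)
  step 6: ref 3 -> HIT, frames=[4,3,1] (faults so far: 4)
  step 7: ref 4 -> HIT, frames=[4,3,1] (faults so far: 4)
  step 8: ref 3 -> HIT, frames=[4,3,1] (faults so far: 4)
  step 9: ref 1 -> HIT, frames=[4,3,1] (faults so far: 4)
  step 10: ref 3 -> HIT, frames=[4,3,1] (faults so far: 4)
  step 11: ref 4 -> HIT, frames=[4,3,1] (faults so far: 4)
  FIFO total faults: 4
--- LRU ---
  step 0: ref 2 -> FAULT, frames=[2,-,-] (faults so far: 1)
  step 1: ref 3 -> FAULT, frames=[2,3,-] (faults so far: 2)
  step 2: ref 1 -> FAULT, frames=[2,3,1] (faults so far: 3)
  step 3: ref 2 -> HIT, frames=[2,3,1] (faults so far: 3)
  step 4: ref 4 -> FAULT, evict 3, frames=[2,4,1] (faults so far: 4)
  step 5: ref 1 -> HIT, frames=[2,4,1] (faults so far: 4)
  step 6: ref 3 -> FAULT, evict 2, frames=[3,4,1] (faults so far: 5)
  step 7: ref 4 -> HIT, frames=[3,4,1] (faults so far: 5)
  step 8: ref 3 -> HIT, frames=[3,4,1] (faults so far: 5)
  step 9: ref 1 -> HIT, frames=[3,4,1] (faults so far: 5)
  step 10: ref 3 -> HIT, frames=[3,4,1] (faults so far: 5)
  step 11: ref 4 -> HIT, frames=[3,4,1] (faults so far: 5)
  LRU total faults: 5
--- Optimal ---
  step 0: ref 2 -> FAULT, frames=[2,-,-] (faults so far: 1)
  step 1: ref 3 -> FAULT, frames=[2,3,-] (faults so far: 2)
  step 2: ref 1 -> FAULT, frames=[2,3,1] (faults so far: 3)
  step 3: ref 2 -> HIT, frames=[2,3,1] (faults so far: 3)
  step 4: ref 4 -> FAULT, evict 2, frames=[4,3,1] (faults so far: 4)
  step 5: ref 1 -> HIT, frames=[4,3,1] (faults so far: 4)
  step 6: ref 3 -> HIT, frames=[4,3,1] (faults so far: 4)
  step 7: ref 4 -> HIT, frames=[4,3,1] (faults so far: 4)
  step 8: ref 3 -> HIT, frames=[4,3,1] (faults so far: 4)
  step 9: ref 1 -> HIT, frames=[4,3,1] (faults so far: 4)
  step 10: ref 3 -> HIT, frames=[4,3,1] (faults so far: 4)
  step 11: ref 4 -> HIT, frames=[4,3,1] (faults so far: 4)
  Optimal total faults: 4

Answer: 4 5 4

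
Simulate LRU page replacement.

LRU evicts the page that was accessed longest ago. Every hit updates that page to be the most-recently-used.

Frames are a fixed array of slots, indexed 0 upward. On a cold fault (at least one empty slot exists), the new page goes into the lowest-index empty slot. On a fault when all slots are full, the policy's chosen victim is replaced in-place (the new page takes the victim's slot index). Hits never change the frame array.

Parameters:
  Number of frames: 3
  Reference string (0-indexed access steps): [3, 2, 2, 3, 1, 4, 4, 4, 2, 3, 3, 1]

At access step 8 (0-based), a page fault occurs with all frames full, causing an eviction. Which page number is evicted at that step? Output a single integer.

Step 0: ref 3 -> FAULT, frames=[3,-,-]
Step 1: ref 2 -> FAULT, frames=[3,2,-]
Step 2: ref 2 -> HIT, frames=[3,2,-]
Step 3: ref 3 -> HIT, frames=[3,2,-]
Step 4: ref 1 -> FAULT, frames=[3,2,1]
Step 5: ref 4 -> FAULT, evict 2, frames=[3,4,1]
Step 6: ref 4 -> HIT, frames=[3,4,1]
Step 7: ref 4 -> HIT, frames=[3,4,1]
Step 8: ref 2 -> FAULT, evict 3, frames=[2,4,1]
At step 8: evicted page 3

Answer: 3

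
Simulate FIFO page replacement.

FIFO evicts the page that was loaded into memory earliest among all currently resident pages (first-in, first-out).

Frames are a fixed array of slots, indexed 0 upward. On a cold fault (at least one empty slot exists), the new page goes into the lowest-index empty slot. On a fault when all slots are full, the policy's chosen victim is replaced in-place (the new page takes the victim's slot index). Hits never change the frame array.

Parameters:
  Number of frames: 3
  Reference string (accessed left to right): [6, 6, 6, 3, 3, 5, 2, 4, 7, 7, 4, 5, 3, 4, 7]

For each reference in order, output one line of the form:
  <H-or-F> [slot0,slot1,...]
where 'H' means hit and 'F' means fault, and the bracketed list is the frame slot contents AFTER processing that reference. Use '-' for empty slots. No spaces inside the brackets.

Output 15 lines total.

F [6,-,-]
H [6,-,-]
H [6,-,-]
F [6,3,-]
H [6,3,-]
F [6,3,5]
F [2,3,5]
F [2,4,5]
F [2,4,7]
H [2,4,7]
H [2,4,7]
F [5,4,7]
F [5,3,7]
F [5,3,4]
F [7,3,4]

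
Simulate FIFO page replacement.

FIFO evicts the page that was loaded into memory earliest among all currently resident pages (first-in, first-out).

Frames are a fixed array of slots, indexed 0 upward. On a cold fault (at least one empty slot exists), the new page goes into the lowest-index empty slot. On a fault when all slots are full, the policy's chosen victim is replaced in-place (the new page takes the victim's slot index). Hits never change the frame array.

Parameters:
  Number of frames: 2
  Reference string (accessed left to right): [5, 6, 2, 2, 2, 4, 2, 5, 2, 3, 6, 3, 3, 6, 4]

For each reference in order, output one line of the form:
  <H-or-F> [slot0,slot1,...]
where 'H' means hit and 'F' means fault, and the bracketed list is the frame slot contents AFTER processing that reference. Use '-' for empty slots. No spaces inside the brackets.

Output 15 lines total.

F [5,-]
F [5,6]
F [2,6]
H [2,6]
H [2,6]
F [2,4]
H [2,4]
F [5,4]
F [5,2]
F [3,2]
F [3,6]
H [3,6]
H [3,6]
H [3,6]
F [4,6]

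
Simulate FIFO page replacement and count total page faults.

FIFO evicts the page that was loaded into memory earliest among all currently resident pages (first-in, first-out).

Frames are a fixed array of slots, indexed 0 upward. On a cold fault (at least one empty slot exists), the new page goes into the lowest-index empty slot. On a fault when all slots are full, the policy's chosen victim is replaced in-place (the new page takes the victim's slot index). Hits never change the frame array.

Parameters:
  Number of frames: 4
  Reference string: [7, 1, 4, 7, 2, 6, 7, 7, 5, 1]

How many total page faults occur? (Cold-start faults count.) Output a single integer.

Answer: 8

Derivation:
Step 0: ref 7 → FAULT, frames=[7,-,-,-]
Step 1: ref 1 → FAULT, frames=[7,1,-,-]
Step 2: ref 4 → FAULT, frames=[7,1,4,-]
Step 3: ref 7 → HIT, frames=[7,1,4,-]
Step 4: ref 2 → FAULT, frames=[7,1,4,2]
Step 5: ref 6 → FAULT (evict 7), frames=[6,1,4,2]
Step 6: ref 7 → FAULT (evict 1), frames=[6,7,4,2]
Step 7: ref 7 → HIT, frames=[6,7,4,2]
Step 8: ref 5 → FAULT (evict 4), frames=[6,7,5,2]
Step 9: ref 1 → FAULT (evict 2), frames=[6,7,5,1]
Total faults: 8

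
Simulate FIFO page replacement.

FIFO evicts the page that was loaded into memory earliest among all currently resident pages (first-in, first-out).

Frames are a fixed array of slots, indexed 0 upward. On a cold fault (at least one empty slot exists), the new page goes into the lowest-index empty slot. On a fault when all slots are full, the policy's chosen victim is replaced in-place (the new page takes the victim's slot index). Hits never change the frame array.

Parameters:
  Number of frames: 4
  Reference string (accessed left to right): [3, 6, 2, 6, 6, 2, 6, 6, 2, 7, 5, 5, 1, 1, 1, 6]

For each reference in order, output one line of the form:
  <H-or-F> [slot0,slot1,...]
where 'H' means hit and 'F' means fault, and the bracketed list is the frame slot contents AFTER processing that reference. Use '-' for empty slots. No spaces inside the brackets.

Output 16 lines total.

F [3,-,-,-]
F [3,6,-,-]
F [3,6,2,-]
H [3,6,2,-]
H [3,6,2,-]
H [3,6,2,-]
H [3,6,2,-]
H [3,6,2,-]
H [3,6,2,-]
F [3,6,2,7]
F [5,6,2,7]
H [5,6,2,7]
F [5,1,2,7]
H [5,1,2,7]
H [5,1,2,7]
F [5,1,6,7]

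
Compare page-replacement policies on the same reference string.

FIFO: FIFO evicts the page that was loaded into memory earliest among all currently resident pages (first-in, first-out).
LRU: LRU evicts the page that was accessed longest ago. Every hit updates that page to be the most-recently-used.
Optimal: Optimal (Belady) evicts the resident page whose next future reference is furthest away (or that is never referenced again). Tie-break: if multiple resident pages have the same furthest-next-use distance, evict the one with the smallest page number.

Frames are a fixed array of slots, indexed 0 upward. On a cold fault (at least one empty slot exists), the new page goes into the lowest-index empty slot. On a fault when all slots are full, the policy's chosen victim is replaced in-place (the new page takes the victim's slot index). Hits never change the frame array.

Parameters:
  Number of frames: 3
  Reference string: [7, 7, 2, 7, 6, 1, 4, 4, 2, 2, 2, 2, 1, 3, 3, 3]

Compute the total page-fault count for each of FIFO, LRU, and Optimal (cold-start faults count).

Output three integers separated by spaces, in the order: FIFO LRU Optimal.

Answer: 7 7 6

Derivation:
--- FIFO ---
  step 0: ref 7 -> FAULT, frames=[7,-,-] (faults so far: 1)
  step 1: ref 7 -> HIT, frames=[7,-,-] (faults so far: 1)
  step 2: ref 2 -> FAULT, frames=[7,2,-] (faults so far: 2)
  step 3: ref 7 -> HIT, frames=[7,2,-] (faults so far: 2)
  step 4: ref 6 -> FAULT, frames=[7,2,6] (faults so far: 3)
  step 5: ref 1 -> FAULT, evict 7, frames=[1,2,6] (faults so far: 4)
  step 6: ref 4 -> FAULT, evict 2, frames=[1,4,6] (faults so far: 5)
  step 7: ref 4 -> HIT, frames=[1,4,6] (faults so far: 5)
  step 8: ref 2 -> FAULT, evict 6, frames=[1,4,2] (faults so far: 6)
  step 9: ref 2 -> HIT, frames=[1,4,2] (faults so far: 6)
  step 10: ref 2 -> HIT, frames=[1,4,2] (faults so far: 6)
  step 11: ref 2 -> HIT, frames=[1,4,2] (faults so far: 6)
  step 12: ref 1 -> HIT, frames=[1,4,2] (faults so far: 6)
  step 13: ref 3 -> FAULT, evict 1, frames=[3,4,2] (faults so far: 7)
  step 14: ref 3 -> HIT, frames=[3,4,2] (faults so far: 7)
  step 15: ref 3 -> HIT, frames=[3,4,2] (faults so far: 7)
  FIFO total faults: 7
--- LRU ---
  step 0: ref 7 -> FAULT, frames=[7,-,-] (faults so far: 1)
  step 1: ref 7 -> HIT, frames=[7,-,-] (faults so far: 1)
  step 2: ref 2 -> FAULT, frames=[7,2,-] (faults so far: 2)
  step 3: ref 7 -> HIT, frames=[7,2,-] (faults so far: 2)
  step 4: ref 6 -> FAULT, frames=[7,2,6] (faults so far: 3)
  step 5: ref 1 -> FAULT, evict 2, frames=[7,1,6] (faults so far: 4)
  step 6: ref 4 -> FAULT, evict 7, frames=[4,1,6] (faults so far: 5)
  step 7: ref 4 -> HIT, frames=[4,1,6] (faults so far: 5)
  step 8: ref 2 -> FAULT, evict 6, frames=[4,1,2] (faults so far: 6)
  step 9: ref 2 -> HIT, frames=[4,1,2] (faults so far: 6)
  step 10: ref 2 -> HIT, frames=[4,1,2] (faults so far: 6)
  step 11: ref 2 -> HIT, frames=[4,1,2] (faults so far: 6)
  step 12: ref 1 -> HIT, frames=[4,1,2] (faults so far: 6)
  step 13: ref 3 -> FAULT, evict 4, frames=[3,1,2] (faults so far: 7)
  step 14: ref 3 -> HIT, frames=[3,1,2] (faults so far: 7)
  step 15: ref 3 -> HIT, frames=[3,1,2] (faults so far: 7)
  LRU total faults: 7
--- Optimal ---
  step 0: ref 7 -> FAULT, frames=[7,-,-] (faults so far: 1)
  step 1: ref 7 -> HIT, frames=[7,-,-] (faults so far: 1)
  step 2: ref 2 -> FAULT, frames=[7,2,-] (faults so far: 2)
  step 3: ref 7 -> HIT, frames=[7,2,-] (faults so far: 2)
  step 4: ref 6 -> FAULT, frames=[7,2,6] (faults so far: 3)
  step 5: ref 1 -> FAULT, evict 6, frames=[7,2,1] (faults so far: 4)
  step 6: ref 4 -> FAULT, evict 7, frames=[4,2,1] (faults so far: 5)
  step 7: ref 4 -> HIT, frames=[4,2,1] (faults so far: 5)
  step 8: ref 2 -> HIT, frames=[4,2,1] (faults so far: 5)
  step 9: ref 2 -> HIT, frames=[4,2,1] (faults so far: 5)
  step 10: ref 2 -> HIT, frames=[4,2,1] (faults so far: 5)
  step 11: ref 2 -> HIT, frames=[4,2,1] (faults so far: 5)
  step 12: ref 1 -> HIT, frames=[4,2,1] (faults so far: 5)
  step 13: ref 3 -> FAULT, evict 1, frames=[4,2,3] (faults so far: 6)
  step 14: ref 3 -> HIT, frames=[4,2,3] (faults so far: 6)
  step 15: ref 3 -> HIT, frames=[4,2,3] (faults so far: 6)
  Optimal total faults: 6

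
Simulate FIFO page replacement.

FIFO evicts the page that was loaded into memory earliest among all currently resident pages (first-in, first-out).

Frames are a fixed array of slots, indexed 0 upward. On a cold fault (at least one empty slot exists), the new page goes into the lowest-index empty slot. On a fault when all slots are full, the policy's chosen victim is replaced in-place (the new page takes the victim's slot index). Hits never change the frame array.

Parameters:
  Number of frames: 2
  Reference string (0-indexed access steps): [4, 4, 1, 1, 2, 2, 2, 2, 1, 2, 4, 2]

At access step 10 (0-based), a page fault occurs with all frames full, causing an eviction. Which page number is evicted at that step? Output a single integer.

Answer: 1

Derivation:
Step 0: ref 4 -> FAULT, frames=[4,-]
Step 1: ref 4 -> HIT, frames=[4,-]
Step 2: ref 1 -> FAULT, frames=[4,1]
Step 3: ref 1 -> HIT, frames=[4,1]
Step 4: ref 2 -> FAULT, evict 4, frames=[2,1]
Step 5: ref 2 -> HIT, frames=[2,1]
Step 6: ref 2 -> HIT, frames=[2,1]
Step 7: ref 2 -> HIT, frames=[2,1]
Step 8: ref 1 -> HIT, frames=[2,1]
Step 9: ref 2 -> HIT, frames=[2,1]
Step 10: ref 4 -> FAULT, evict 1, frames=[2,4]
At step 10: evicted page 1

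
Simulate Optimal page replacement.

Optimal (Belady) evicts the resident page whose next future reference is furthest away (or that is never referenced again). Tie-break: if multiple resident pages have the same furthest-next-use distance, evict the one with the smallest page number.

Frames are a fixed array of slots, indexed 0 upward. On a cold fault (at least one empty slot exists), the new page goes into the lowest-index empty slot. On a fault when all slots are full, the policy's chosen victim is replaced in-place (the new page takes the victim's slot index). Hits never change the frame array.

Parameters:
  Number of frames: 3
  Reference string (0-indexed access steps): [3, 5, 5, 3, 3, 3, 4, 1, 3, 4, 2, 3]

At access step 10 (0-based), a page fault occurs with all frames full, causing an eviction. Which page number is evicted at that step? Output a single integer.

Answer: 1

Derivation:
Step 0: ref 3 -> FAULT, frames=[3,-,-]
Step 1: ref 5 -> FAULT, frames=[3,5,-]
Step 2: ref 5 -> HIT, frames=[3,5,-]
Step 3: ref 3 -> HIT, frames=[3,5,-]
Step 4: ref 3 -> HIT, frames=[3,5,-]
Step 5: ref 3 -> HIT, frames=[3,5,-]
Step 6: ref 4 -> FAULT, frames=[3,5,4]
Step 7: ref 1 -> FAULT, evict 5, frames=[3,1,4]
Step 8: ref 3 -> HIT, frames=[3,1,4]
Step 9: ref 4 -> HIT, frames=[3,1,4]
Step 10: ref 2 -> FAULT, evict 1, frames=[3,2,4]
At step 10: evicted page 1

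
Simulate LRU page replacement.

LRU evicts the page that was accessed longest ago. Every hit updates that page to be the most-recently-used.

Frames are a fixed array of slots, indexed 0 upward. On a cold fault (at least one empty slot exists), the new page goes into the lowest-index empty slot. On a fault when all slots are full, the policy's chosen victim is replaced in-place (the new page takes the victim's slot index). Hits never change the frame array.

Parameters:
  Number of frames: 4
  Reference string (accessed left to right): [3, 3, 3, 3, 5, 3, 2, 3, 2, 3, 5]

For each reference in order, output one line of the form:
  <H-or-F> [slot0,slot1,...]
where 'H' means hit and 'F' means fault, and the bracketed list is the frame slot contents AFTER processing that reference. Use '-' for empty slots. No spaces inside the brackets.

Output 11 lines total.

F [3,-,-,-]
H [3,-,-,-]
H [3,-,-,-]
H [3,-,-,-]
F [3,5,-,-]
H [3,5,-,-]
F [3,5,2,-]
H [3,5,2,-]
H [3,5,2,-]
H [3,5,2,-]
H [3,5,2,-]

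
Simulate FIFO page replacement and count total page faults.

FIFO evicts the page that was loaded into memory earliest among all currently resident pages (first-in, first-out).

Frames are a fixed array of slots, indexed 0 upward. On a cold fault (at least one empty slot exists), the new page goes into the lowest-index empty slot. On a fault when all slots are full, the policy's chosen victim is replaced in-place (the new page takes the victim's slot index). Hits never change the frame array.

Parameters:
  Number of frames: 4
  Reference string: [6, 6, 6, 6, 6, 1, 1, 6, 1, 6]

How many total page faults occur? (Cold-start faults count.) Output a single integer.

Step 0: ref 6 → FAULT, frames=[6,-,-,-]
Step 1: ref 6 → HIT, frames=[6,-,-,-]
Step 2: ref 6 → HIT, frames=[6,-,-,-]
Step 3: ref 6 → HIT, frames=[6,-,-,-]
Step 4: ref 6 → HIT, frames=[6,-,-,-]
Step 5: ref 1 → FAULT, frames=[6,1,-,-]
Step 6: ref 1 → HIT, frames=[6,1,-,-]
Step 7: ref 6 → HIT, frames=[6,1,-,-]
Step 8: ref 1 → HIT, frames=[6,1,-,-]
Step 9: ref 6 → HIT, frames=[6,1,-,-]
Total faults: 2

Answer: 2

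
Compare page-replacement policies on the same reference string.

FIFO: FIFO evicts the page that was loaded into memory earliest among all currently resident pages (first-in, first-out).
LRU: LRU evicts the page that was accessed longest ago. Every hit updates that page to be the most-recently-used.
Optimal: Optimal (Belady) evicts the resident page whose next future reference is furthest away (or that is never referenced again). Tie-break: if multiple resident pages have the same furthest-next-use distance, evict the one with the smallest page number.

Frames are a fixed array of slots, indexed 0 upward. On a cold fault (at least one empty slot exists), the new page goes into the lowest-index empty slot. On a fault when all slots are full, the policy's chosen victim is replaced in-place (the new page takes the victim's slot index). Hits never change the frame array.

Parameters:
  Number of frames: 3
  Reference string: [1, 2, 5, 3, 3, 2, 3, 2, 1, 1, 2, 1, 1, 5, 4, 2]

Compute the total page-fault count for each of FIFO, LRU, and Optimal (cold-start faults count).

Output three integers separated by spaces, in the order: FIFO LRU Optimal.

Answer: 8 8 6

Derivation:
--- FIFO ---
  step 0: ref 1 -> FAULT, frames=[1,-,-] (faults so far: 1)
  step 1: ref 2 -> FAULT, frames=[1,2,-] (faults so far: 2)
  step 2: ref 5 -> FAULT, frames=[1,2,5] (faults so far: 3)
  step 3: ref 3 -> FAULT, evict 1, frames=[3,2,5] (faults so far: 4)
  step 4: ref 3 -> HIT, frames=[3,2,5] (faults so far: 4)
  step 5: ref 2 -> HIT, frames=[3,2,5] (faults so far: 4)
  step 6: ref 3 -> HIT, frames=[3,2,5] (faults so far: 4)
  step 7: ref 2 -> HIT, frames=[3,2,5] (faults so far: 4)
  step 8: ref 1 -> FAULT, evict 2, frames=[3,1,5] (faults so far: 5)
  step 9: ref 1 -> HIT, frames=[3,1,5] (faults so far: 5)
  step 10: ref 2 -> FAULT, evict 5, frames=[3,1,2] (faults so far: 6)
  step 11: ref 1 -> HIT, frames=[3,1,2] (faults so far: 6)
  step 12: ref 1 -> HIT, frames=[3,1,2] (faults so far: 6)
  step 13: ref 5 -> FAULT, evict 3, frames=[5,1,2] (faults so far: 7)
  step 14: ref 4 -> FAULT, evict 1, frames=[5,4,2] (faults so far: 8)
  step 15: ref 2 -> HIT, frames=[5,4,2] (faults so far: 8)
  FIFO total faults: 8
--- LRU ---
  step 0: ref 1 -> FAULT, frames=[1,-,-] (faults so far: 1)
  step 1: ref 2 -> FAULT, frames=[1,2,-] (faults so far: 2)
  step 2: ref 5 -> FAULT, frames=[1,2,5] (faults so far: 3)
  step 3: ref 3 -> FAULT, evict 1, frames=[3,2,5] (faults so far: 4)
  step 4: ref 3 -> HIT, frames=[3,2,5] (faults so far: 4)
  step 5: ref 2 -> HIT, frames=[3,2,5] (faults so far: 4)
  step 6: ref 3 -> HIT, frames=[3,2,5] (faults so far: 4)
  step 7: ref 2 -> HIT, frames=[3,2,5] (faults so far: 4)
  step 8: ref 1 -> FAULT, evict 5, frames=[3,2,1] (faults so far: 5)
  step 9: ref 1 -> HIT, frames=[3,2,1] (faults so far: 5)
  step 10: ref 2 -> HIT, frames=[3,2,1] (faults so far: 5)
  step 11: ref 1 -> HIT, frames=[3,2,1] (faults so far: 5)
  step 12: ref 1 -> HIT, frames=[3,2,1] (faults so far: 5)
  step 13: ref 5 -> FAULT, evict 3, frames=[5,2,1] (faults so far: 6)
  step 14: ref 4 -> FAULT, evict 2, frames=[5,4,1] (faults so far: 7)
  step 15: ref 2 -> FAULT, evict 1, frames=[5,4,2] (faults so far: 8)
  LRU total faults: 8
--- Optimal ---
  step 0: ref 1 -> FAULT, frames=[1,-,-] (faults so far: 1)
  step 1: ref 2 -> FAULT, frames=[1,2,-] (faults so far: 2)
  step 2: ref 5 -> FAULT, frames=[1,2,5] (faults so far: 3)
  step 3: ref 3 -> FAULT, evict 5, frames=[1,2,3] (faults so far: 4)
  step 4: ref 3 -> HIT, frames=[1,2,3] (faults so far: 4)
  step 5: ref 2 -> HIT, frames=[1,2,3] (faults so far: 4)
  step 6: ref 3 -> HIT, frames=[1,2,3] (faults so far: 4)
  step 7: ref 2 -> HIT, frames=[1,2,3] (faults so far: 4)
  step 8: ref 1 -> HIT, frames=[1,2,3] (faults so far: 4)
  step 9: ref 1 -> HIT, frames=[1,2,3] (faults so far: 4)
  step 10: ref 2 -> HIT, frames=[1,2,3] (faults so far: 4)
  step 11: ref 1 -> HIT, frames=[1,2,3] (faults so far: 4)
  step 12: ref 1 -> HIT, frames=[1,2,3] (faults so far: 4)
  step 13: ref 5 -> FAULT, evict 1, frames=[5,2,3] (faults so far: 5)
  step 14: ref 4 -> FAULT, evict 3, frames=[5,2,4] (faults so far: 6)
  step 15: ref 2 -> HIT, frames=[5,2,4] (faults so far: 6)
  Optimal total faults: 6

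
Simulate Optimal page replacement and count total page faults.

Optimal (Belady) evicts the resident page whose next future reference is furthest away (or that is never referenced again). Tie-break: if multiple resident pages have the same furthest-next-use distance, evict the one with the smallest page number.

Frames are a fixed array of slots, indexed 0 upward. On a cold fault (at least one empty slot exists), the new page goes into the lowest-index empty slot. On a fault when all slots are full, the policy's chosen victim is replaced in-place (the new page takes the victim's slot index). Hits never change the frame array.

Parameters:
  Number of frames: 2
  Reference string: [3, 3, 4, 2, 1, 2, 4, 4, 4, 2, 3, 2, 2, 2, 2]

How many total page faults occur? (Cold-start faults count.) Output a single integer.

Answer: 6

Derivation:
Step 0: ref 3 → FAULT, frames=[3,-]
Step 1: ref 3 → HIT, frames=[3,-]
Step 2: ref 4 → FAULT, frames=[3,4]
Step 3: ref 2 → FAULT (evict 3), frames=[2,4]
Step 4: ref 1 → FAULT (evict 4), frames=[2,1]
Step 5: ref 2 → HIT, frames=[2,1]
Step 6: ref 4 → FAULT (evict 1), frames=[2,4]
Step 7: ref 4 → HIT, frames=[2,4]
Step 8: ref 4 → HIT, frames=[2,4]
Step 9: ref 2 → HIT, frames=[2,4]
Step 10: ref 3 → FAULT (evict 4), frames=[2,3]
Step 11: ref 2 → HIT, frames=[2,3]
Step 12: ref 2 → HIT, frames=[2,3]
Step 13: ref 2 → HIT, frames=[2,3]
Step 14: ref 2 → HIT, frames=[2,3]
Total faults: 6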